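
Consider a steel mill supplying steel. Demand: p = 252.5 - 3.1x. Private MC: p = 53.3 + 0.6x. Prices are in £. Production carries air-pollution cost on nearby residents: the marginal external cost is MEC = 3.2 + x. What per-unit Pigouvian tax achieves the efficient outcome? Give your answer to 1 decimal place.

Social marginal cost = private MC + MEC = 56.5 + 1.6x.
Set SMC = demand: 56.5 + 1.6x = 252.5 - 3.1x → x* = 41.7021.
The Pigouvian tax equals MEC at x*: 3.2 + 1.0×41.7021 = 44.9021.

tax = £44.9 per unit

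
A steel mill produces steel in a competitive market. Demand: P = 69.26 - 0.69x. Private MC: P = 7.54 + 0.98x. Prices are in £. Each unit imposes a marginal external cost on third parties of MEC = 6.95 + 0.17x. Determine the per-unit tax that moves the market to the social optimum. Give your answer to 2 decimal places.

Social marginal cost = private MC + MEC = 14.49 + 1.15x.
Set SMC = demand: 14.49 + 1.15x = 69.26 - 0.69x → x* = 29.7663.
The Pigouvian tax equals MEC at x*: 6.95 + 0.17×29.7663 = 12.0103.

tax = £12.01 per unit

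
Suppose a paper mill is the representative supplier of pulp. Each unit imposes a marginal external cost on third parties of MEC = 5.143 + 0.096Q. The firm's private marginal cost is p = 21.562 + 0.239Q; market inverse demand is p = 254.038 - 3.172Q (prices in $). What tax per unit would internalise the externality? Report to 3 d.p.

tax = $11.366 per unit

Social marginal cost = private MC + MEC = 26.705 + 0.335Q.
Set SMC = demand: 26.705 + 0.335Q = 254.038 - 3.172Q → Q* = 64.8226.
The Pigouvian tax equals MEC at Q*: 5.143 + 0.096×64.8226 = 11.3660.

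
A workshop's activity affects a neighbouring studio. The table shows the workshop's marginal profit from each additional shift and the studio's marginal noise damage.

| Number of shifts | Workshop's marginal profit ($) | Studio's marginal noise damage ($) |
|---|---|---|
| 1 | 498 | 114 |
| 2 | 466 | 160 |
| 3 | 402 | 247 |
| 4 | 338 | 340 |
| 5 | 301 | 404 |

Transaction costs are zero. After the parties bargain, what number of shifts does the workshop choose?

3

Bargaining reaches the level where marginal profit last exceeds marginal noise damage.
That holds through level 3 (402 ≥ 247) but not at 4 (338 < 340).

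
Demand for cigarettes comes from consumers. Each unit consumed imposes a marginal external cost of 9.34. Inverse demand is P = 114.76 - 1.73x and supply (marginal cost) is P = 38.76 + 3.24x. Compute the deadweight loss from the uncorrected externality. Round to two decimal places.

Market equilibrium (private): 38.76 + 3.24x = 114.76 - 1.73x → x_m = 15.2918.
Social marginal benefit = demand − MEC = 105.42 - 1.73x.
Set SMB = MC: 105.42 - 1.73x = 38.76 + 3.24x → x* = 13.4125.
Height of the DWL triangle at x_m is MC(x_m) − SMB(x_m) = MEC(x_m) = 9.3400.
DWL = ½ × 1.8793 × 9.3400 = 8.7763.

DWL = 8.78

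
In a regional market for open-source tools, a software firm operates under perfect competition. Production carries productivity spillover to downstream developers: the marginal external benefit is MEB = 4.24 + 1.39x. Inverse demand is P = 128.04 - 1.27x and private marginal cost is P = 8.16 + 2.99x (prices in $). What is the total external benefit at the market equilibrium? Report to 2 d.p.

$669.69

Market equilibrium (private): 8.16 + 2.99x = 128.04 - 1.27x → x_m = 28.1408.
Total external benefit = ∫₀^{x_m} (4.24 + 1.39x) dx = 4.24×28.1408 + ½×1.39×28.1408² = 669.6907.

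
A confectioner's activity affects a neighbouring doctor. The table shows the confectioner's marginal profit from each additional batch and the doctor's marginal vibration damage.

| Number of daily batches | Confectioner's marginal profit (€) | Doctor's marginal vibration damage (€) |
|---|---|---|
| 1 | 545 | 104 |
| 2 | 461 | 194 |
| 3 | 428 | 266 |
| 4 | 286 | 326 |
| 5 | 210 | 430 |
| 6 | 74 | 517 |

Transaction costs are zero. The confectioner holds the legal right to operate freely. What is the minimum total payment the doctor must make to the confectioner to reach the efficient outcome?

€570

Left alone the confectioner would choose level 6 (marginal profit stays positive).
Efficient level: k* = 3 (marginal profit ≥ marginal vibration damage through 3).
The doctor must at least cover the confectioner's forgone profit from cutting 6→3: 286 + 210 + 74 = 570.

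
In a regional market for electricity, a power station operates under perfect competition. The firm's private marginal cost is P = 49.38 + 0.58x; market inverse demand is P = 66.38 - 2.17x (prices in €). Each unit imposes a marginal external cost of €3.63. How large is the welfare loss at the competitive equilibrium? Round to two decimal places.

Market equilibrium (private): 49.38 + 0.58x = 66.38 - 2.17x → x_m = 6.1818.
Social marginal cost = private MC + MEC = 53.01 + 0.58x.
Set SMC = demand: 53.01 + 0.58x = 66.38 - 2.17x → x* = 4.8618.
Between x* and x_m the wedge SMC − demand runs linearly from 0 to MEC(x_m), so the loss is a triangle.
DWL = ½ × 1.3200 × 3.6300 = 2.3958.

DWL = €2.40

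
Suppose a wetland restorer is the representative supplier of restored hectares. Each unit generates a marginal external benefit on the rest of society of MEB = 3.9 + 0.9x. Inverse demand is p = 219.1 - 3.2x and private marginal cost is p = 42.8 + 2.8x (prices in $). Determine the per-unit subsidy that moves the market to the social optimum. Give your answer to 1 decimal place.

subsidy = $35.7 per unit

Social marginal cost = private MC − MEB = 38.9 + 1.9x.
Set SMC = demand: 38.9 + 1.9x = 219.1 - 3.2x → x* = 35.3333.
The Pigouvian subsidy equals MEB at x*: 3.9 + 0.9×35.3333 = 35.7000.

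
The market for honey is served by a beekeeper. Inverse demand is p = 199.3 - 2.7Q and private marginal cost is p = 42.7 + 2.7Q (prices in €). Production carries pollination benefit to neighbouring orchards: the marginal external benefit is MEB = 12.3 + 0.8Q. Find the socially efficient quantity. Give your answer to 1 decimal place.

Social marginal cost = private MC − MEB = 30.4 + 1.9Q.
Set SMC = demand: 30.4 + 1.9Q = 199.3 - 2.7Q → Q* = 36.7174.

Q* = 36.7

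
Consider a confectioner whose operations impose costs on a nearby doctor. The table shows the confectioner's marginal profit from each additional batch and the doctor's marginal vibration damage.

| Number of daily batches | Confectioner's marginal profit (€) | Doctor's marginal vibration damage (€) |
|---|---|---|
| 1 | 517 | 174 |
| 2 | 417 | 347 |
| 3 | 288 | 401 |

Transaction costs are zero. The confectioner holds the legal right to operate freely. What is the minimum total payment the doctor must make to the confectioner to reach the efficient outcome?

Left alone the confectioner would choose level 3 (marginal profit stays positive).
Efficient level: k* = 2 (marginal profit ≥ marginal vibration damage through 2).
The doctor must at least cover the confectioner's forgone profit from cutting 3→2: 288 = 288.

€288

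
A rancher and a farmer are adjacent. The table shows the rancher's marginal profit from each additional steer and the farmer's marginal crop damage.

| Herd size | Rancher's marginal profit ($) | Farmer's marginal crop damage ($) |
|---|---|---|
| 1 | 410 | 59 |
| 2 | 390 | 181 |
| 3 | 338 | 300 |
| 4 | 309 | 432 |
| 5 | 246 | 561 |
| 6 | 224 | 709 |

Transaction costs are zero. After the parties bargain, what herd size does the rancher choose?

3

Bargaining reaches the level where marginal profit last exceeds marginal crop damage.
That holds through level 3 (338 ≥ 300) but not at 4 (309 < 432).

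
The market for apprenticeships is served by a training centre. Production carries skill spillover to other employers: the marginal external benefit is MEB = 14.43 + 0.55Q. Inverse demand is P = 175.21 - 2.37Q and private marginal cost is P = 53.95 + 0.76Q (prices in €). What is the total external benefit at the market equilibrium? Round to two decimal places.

Market equilibrium (private): 53.95 + 0.76Q = 175.21 - 2.37Q → Q_m = 38.7412.
Total external benefit = ∫₀^{Q_m} (14.43 + 0.55Q) dQ = 14.43×38.7412 + ½×0.55×38.7412² = 971.7777.

€971.78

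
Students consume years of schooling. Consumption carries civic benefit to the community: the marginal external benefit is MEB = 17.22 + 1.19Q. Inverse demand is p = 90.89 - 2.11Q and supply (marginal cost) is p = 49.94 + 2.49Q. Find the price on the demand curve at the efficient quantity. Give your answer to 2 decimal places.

P = 54.90

Social marginal benefit = demand + MEB = 108.11 - 0.92Q.
Set SMB = MC: 108.11 - 0.92Q = 49.94 + 2.49Q → Q* = 17.0587.
Consumer price on the demand curve at Q*: 90.89 − 2.11×17.0587 = 54.8961.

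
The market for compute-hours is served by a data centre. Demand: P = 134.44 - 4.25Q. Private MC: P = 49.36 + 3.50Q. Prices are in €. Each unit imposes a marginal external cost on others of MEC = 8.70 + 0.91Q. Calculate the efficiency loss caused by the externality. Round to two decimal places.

DWL = €20.17

Market equilibrium (private): 49.36 + 3.50Q = 134.44 - 4.25Q → Q_m = 10.9781.
Social marginal cost = private MC + MEC = 58.06 + 4.41Q.
Set SMC = demand: 58.06 + 4.41Q = 134.44 - 4.25Q → Q* = 8.8199.
Height of the DWL triangle at Q_m is SMC(Q_m) − demand(Q_m) = MEC(Q_m) = 18.6900.
DWL = ½ × 2.1582 × 18.6900 = 20.1684.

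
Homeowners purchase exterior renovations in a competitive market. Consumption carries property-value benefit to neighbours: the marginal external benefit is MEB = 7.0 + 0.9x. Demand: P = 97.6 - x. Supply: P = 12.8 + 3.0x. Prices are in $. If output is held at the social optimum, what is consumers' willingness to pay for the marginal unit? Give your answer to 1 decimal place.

Social marginal benefit = demand + MEB = 104.6 - 0.1x.
Set SMB = MC: 104.6 - 0.1x = 12.8 + 3.0x → x* = 29.6129.
Consumer price on the demand curve at x*: 97.6 − 1.0×29.6129 = 67.9871.

P = $68.0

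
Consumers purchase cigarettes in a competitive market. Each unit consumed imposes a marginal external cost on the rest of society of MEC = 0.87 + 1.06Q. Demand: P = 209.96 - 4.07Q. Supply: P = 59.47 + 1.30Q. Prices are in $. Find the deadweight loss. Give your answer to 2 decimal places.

Market equilibrium (private): 59.47 + 1.30Q = 209.96 - 4.07Q → Q_m = 28.0242.
Social marginal benefit = demand − MEC = 209.09 - 5.13Q.
Set SMB = MC: 209.09 - 5.13Q = 59.47 + 1.30Q → Q* = 23.2691.
Height of the DWL triangle at Q_m is MC(Q_m) − SMB(Q_m) = MEC(Q_m) = 30.5757.
DWL = ½ × 4.7551 × 30.5757 = 72.6953.

DWL = $72.70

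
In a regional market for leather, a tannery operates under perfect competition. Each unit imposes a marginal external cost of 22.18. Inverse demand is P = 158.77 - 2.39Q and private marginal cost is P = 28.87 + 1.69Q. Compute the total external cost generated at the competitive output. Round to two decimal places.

706.17

Market equilibrium (private): 28.87 + 1.69Q = 158.77 - 2.39Q → Q_m = 31.8382.
Total external cost = MEC × Q_m = 22.18 × 31.8382 = 706.1713.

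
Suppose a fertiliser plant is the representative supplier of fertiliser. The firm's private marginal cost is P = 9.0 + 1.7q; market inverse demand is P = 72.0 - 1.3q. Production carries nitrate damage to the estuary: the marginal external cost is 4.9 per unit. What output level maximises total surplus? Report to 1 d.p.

Social marginal cost = private MC + MEC = 13.9 + 1.7q.
Set SMC = demand: 13.9 + 1.7q = 72.0 - 1.3q → q* = 19.3667.

q* = 19.4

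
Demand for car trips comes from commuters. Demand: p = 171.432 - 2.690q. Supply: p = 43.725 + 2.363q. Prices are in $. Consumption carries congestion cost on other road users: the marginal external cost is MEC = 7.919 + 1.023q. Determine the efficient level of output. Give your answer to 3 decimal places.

q* = 19.715

Social marginal benefit = demand − MEC = 163.513 - 3.713q.
Set SMB = MC: 163.513 - 3.713q = 43.725 + 2.363q → q* = 19.7149.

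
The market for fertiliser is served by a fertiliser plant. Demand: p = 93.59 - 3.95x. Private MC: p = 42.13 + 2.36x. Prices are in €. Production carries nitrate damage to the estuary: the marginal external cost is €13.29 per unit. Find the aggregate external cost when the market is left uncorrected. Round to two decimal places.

€108.38

Market equilibrium (private): 42.13 + 2.36x = 93.59 - 3.95x → x_m = 8.1553.
Total external cost = MEC × x_m = 13.29 × 8.1553 = 108.3839.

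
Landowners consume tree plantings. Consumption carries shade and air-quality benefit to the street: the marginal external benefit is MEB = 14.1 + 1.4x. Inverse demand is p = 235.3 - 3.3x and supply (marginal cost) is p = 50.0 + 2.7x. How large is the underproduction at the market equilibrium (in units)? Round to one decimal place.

Market equilibrium (private): 50.0 + 2.7x = 235.3 - 3.3x → x_m = 30.8833.
Social marginal benefit = demand + MEB = 249.4 - 1.9x.
Set SMB = MC: 249.4 - 1.9x = 50.0 + 2.7x → x* = 43.3478.
Gap = |30.8833 − 43.3478| = 12.4645.

12.5 units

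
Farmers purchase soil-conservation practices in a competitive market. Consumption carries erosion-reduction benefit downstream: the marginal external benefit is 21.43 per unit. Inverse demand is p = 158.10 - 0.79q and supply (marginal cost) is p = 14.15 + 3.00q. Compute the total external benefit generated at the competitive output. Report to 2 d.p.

813.94

Market equilibrium (private): 14.15 + 3.00q = 158.10 - 0.79q → q_m = 37.9815.
Total external benefit = MEB × q_m = 21.43 × 37.9815 = 813.9435.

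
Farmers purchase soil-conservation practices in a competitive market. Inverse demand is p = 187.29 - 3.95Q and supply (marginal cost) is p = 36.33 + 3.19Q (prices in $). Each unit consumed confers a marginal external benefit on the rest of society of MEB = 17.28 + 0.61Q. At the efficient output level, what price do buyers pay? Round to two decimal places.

P = $85.52

Social marginal benefit = demand + MEB = 204.57 - 3.34Q.
Set SMB = MC: 204.57 - 3.34Q = 36.33 + 3.19Q → Q* = 25.7642.
Consumer price on the demand curve at Q*: 187.29 − 3.95×25.7642 = 85.5214.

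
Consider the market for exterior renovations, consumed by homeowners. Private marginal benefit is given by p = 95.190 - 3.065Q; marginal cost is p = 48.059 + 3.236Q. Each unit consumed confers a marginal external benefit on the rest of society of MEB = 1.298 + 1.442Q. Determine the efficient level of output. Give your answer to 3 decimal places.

Social marginal benefit = demand + MEB = 96.488 - 1.623Q.
Set SMB = MC: 96.488 - 1.623Q = 48.059 + 3.236Q → Q* = 9.9669.

Q* = 9.967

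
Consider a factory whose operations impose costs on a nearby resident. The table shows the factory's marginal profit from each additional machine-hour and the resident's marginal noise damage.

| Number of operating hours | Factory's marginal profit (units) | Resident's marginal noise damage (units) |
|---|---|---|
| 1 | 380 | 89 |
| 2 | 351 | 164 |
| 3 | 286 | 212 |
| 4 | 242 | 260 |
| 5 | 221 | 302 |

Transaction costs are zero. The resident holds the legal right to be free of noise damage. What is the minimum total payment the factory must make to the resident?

465

Efficient level: marginal profit ≥ marginal noise damage through level 3, so k* = 3.
With the resident holding the right, the factory must at least compensate total damage at k*: 89 + 164 + 212 = 465.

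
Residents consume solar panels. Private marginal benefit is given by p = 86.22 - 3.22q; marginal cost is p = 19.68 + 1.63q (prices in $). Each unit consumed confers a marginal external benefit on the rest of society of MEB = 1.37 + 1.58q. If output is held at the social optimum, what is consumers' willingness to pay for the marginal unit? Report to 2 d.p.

Social marginal benefit = demand + MEB = 87.59 - 1.64q.
Set SMB = MC: 87.59 - 1.64q = 19.68 + 1.63q → q* = 20.7676.
Consumer price on the demand curve at q*: 86.22 − 3.22×20.7676 = 19.3483.

P = $19.35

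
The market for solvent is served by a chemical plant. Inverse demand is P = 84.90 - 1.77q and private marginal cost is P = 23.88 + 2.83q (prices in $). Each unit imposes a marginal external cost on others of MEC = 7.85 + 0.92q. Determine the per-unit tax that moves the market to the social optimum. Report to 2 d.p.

Social marginal cost = private MC + MEC = 31.73 + 3.75q.
Set SMC = demand: 31.73 + 3.75q = 84.90 - 1.77q → q* = 9.6322.
The Pigouvian tax equals MEC at q*: 7.85 + 0.92×9.6322 = 16.7116.

tax = $16.71 per unit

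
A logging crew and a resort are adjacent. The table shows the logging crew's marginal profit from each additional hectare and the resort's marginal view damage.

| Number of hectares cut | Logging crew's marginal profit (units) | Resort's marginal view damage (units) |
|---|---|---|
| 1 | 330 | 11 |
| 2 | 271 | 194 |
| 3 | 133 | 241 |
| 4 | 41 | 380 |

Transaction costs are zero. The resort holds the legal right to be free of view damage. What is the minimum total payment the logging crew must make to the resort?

Efficient level: marginal profit ≥ marginal view damage through level 2, so k* = 2.
With the resort holding the right, the logging crew must at least compensate total damage at k*: 11 + 194 = 205.

205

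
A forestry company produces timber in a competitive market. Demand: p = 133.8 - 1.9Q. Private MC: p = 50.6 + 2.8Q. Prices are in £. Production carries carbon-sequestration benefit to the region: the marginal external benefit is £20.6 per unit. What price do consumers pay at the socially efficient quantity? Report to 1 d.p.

P = £91.8

Social marginal cost = private MC − MEB = 30.0 + 2.8Q.
Set SMC = demand: 30.0 + 2.8Q = 133.8 - 1.9Q → Q* = 22.0851.
Consumer price on the demand curve at Q*: 133.8 − 1.9×22.0851 = 91.8383.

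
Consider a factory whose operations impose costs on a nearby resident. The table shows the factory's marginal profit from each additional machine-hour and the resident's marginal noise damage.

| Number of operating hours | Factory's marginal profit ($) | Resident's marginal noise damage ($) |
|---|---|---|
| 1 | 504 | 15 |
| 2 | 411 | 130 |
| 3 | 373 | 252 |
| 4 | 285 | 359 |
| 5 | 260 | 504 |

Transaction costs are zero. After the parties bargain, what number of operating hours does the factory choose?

Bargaining reaches the level where marginal profit last exceeds marginal noise damage.
That holds through level 3 (373 ≥ 252) but not at 4 (285 < 359).

3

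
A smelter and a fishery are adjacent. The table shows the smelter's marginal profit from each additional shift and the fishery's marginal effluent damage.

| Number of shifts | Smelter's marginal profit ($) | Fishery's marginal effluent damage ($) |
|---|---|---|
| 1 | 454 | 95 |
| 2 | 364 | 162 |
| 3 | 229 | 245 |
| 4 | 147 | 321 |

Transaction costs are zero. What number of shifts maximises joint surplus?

Bargaining reaches the level where marginal profit last exceeds marginal effluent damage.
That holds through level 2 (364 ≥ 162) but not at 3 (229 < 245).

2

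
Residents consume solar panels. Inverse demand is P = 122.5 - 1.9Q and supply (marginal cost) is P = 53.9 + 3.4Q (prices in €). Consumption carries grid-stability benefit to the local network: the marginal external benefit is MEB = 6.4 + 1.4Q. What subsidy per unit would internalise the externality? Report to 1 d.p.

Social marginal benefit = demand + MEB = 128.9 - 0.5Q.
Set SMB = MC: 128.9 - 0.5Q = 53.9 + 3.4Q → Q* = 19.2308.
The Pigouvian subsidy equals MEB at Q*: 6.4 + 1.4×19.2308 = 33.3231.

subsidy = €33.3 per unit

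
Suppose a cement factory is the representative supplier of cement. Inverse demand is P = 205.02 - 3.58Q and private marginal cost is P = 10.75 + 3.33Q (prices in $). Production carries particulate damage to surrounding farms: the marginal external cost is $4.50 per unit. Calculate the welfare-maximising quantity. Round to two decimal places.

Q* = 27.46

Social marginal cost = private MC + MEC = 15.25 + 3.33Q.
Set SMC = demand: 15.25 + 3.33Q = 205.02 - 3.58Q → Q* = 27.4631.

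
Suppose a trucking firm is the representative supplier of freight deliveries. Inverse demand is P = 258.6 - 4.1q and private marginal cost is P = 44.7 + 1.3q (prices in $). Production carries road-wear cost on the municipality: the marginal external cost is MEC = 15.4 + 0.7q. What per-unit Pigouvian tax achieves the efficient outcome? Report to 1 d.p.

tax = $38.2 per unit

Social marginal cost = private MC + MEC = 60.1 + 2.0q.
Set SMC = demand: 60.1 + 2.0q = 258.6 - 4.1q → q* = 32.5410.
The Pigouvian tax equals MEC at q*: 15.4 + 0.7×32.5410 = 38.1787.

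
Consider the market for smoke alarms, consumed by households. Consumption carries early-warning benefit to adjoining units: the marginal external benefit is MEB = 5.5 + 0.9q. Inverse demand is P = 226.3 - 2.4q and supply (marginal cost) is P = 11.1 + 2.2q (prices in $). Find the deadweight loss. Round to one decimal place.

Market equilibrium (private): 11.1 + 2.2q = 226.3 - 2.4q → q_m = 46.7826.
Social marginal benefit = demand + MEB = 231.8 - 1.5q.
Set SMB = MC: 231.8 - 1.5q = 11.1 + 2.2q → q* = 59.6486.
The loss is the area between SMB and MC from q* to q_m; with linear curves that's a triangle of height MEB(q_m).
DWL = ½ × 12.8660 × 47.6043 = 306.2385.

DWL = $306.2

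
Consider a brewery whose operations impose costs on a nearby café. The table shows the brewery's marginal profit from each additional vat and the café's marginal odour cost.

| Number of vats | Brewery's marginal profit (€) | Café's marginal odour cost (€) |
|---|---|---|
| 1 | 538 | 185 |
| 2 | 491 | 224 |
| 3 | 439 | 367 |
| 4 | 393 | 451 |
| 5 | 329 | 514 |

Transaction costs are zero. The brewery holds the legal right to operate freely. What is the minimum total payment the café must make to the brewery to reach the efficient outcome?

Left alone the brewery would choose level 5 (marginal profit stays positive).
Efficient level: k* = 3 (marginal profit ≥ marginal odour cost through 3).
The café must at least cover the brewery's forgone profit from cutting 5→3: 393 + 329 = 722.

€722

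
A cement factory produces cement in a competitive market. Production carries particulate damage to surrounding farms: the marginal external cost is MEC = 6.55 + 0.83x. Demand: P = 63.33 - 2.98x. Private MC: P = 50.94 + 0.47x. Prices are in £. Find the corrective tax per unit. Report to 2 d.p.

Social marginal cost = private MC + MEC = 57.49 + 1.30x.
Set SMC = demand: 57.49 + 1.30x = 63.33 - 2.98x → x* = 1.3645.
The Pigouvian tax equals MEC at x*: 6.55 + 0.83×1.3645 = 7.6825.

tax = £7.68 per unit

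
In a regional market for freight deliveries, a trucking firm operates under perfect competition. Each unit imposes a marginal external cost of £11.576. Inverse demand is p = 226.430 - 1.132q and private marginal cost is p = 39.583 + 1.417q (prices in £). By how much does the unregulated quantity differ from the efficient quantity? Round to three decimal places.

Market equilibrium (private): 39.583 + 1.417q = 226.430 - 1.132q → q_m = 73.3021.
Social marginal cost = private MC + MEC = 51.159 + 1.417q.
Set SMC = demand: 51.159 + 1.417q = 226.430 - 1.132q → q* = 68.7607.
Gap = |73.3021 − 68.7607| = 4.5414.

4.541 units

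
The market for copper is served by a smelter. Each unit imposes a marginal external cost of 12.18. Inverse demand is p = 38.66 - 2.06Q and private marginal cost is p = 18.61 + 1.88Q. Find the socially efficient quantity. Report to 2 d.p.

Q* = 2.00

Social marginal cost = private MC + MEC = 30.79 + 1.88Q.
Set SMC = demand: 30.79 + 1.88Q = 38.66 - 2.06Q → Q* = 1.9975.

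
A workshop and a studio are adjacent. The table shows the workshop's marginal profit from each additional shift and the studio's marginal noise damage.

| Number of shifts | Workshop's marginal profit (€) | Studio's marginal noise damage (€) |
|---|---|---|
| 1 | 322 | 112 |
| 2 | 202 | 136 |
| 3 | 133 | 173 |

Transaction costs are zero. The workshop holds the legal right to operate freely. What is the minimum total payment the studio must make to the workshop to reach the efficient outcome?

Left alone the workshop would choose level 3 (marginal profit stays positive).
Efficient level: k* = 2 (marginal profit ≥ marginal noise damage through 2).
The studio must at least cover the workshop's forgone profit from cutting 3→2: 133 = 133.

€133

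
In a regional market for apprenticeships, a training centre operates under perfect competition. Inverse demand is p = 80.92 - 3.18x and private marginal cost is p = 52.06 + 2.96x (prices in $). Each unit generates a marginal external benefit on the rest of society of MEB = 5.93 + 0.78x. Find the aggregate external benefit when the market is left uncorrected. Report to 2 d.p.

Market equilibrium (private): 52.06 + 2.96x = 80.92 - 3.18x → x_m = 4.7003.
Total external benefit = ∫₀^{x_m} (5.93 + 0.78x) dx = 5.93×4.7003 + ½×0.78×4.7003² = 36.4890.

$36.49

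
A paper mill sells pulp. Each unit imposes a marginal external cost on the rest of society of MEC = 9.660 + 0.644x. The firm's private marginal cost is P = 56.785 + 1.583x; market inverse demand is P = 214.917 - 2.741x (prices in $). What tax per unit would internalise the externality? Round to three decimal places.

tax = $28.906 per unit

Social marginal cost = private MC + MEC = 66.445 + 2.227x.
Set SMC = demand: 66.445 + 2.227x = 214.917 - 2.741x → x* = 29.8857.
The Pigouvian tax equals MEC at x*: 9.660 + 0.644×29.8857 = 28.9064.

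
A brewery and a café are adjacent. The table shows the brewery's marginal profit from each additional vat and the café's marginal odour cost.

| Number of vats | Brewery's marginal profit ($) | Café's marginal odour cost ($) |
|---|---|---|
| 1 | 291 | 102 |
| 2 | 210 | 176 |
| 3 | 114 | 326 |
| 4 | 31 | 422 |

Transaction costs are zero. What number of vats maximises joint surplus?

Bargaining reaches the level where marginal profit last exceeds marginal odour cost.
That holds through level 2 (210 ≥ 176) but not at 3 (114 < 326).

2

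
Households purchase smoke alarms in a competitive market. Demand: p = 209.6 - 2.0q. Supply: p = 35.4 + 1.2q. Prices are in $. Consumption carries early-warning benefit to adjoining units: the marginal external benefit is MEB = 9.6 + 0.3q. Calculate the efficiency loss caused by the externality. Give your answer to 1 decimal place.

DWL = $115.9

Market equilibrium (private): 35.4 + 1.2q = 209.6 - 2.0q → q_m = 54.4375.
Social marginal benefit = demand + MEB = 219.2 - 1.7q.
Set SMB = MC: 219.2 - 1.7q = 35.4 + 1.2q → q* = 63.3793.
Between q* and q_m the wedge SMB − MC runs linearly from 0 to MEB(q_m), so the loss is a triangle.
DWL = ½ × 8.9418 × 25.9313 = 115.9362.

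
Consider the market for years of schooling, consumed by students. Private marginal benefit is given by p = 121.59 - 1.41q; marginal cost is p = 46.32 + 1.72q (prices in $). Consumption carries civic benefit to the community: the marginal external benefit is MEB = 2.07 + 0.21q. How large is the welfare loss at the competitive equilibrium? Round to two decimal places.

Market equilibrium (private): 46.32 + 1.72q = 121.59 - 1.41q → q_m = 24.0479.
Social marginal benefit = demand + MEB = 123.66 - 1.20q.
Set SMB = MC: 123.66 - 1.20q = 46.32 + 1.72q → q* = 26.4863.
Between q* and q_m the wedge SMB − MC runs linearly from 0 to MEB(q_m), so the loss is a triangle.
DWL = ½ × 2.4384 × 7.1201 = 8.6808.

DWL = $8.68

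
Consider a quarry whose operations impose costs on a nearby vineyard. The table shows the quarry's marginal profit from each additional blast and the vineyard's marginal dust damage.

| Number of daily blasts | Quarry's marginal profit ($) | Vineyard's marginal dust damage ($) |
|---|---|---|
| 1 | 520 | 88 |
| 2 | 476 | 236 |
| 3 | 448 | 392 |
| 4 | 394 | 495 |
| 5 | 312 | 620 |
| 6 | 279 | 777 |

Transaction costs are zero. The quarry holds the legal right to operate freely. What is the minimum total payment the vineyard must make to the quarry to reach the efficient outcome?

Left alone the quarry would choose level 6 (marginal profit stays positive).
Efficient level: k* = 3 (marginal profit ≥ marginal dust damage through 3).
The vineyard must at least cover the quarry's forgone profit from cutting 6→3: 394 + 312 + 279 = 985.

$985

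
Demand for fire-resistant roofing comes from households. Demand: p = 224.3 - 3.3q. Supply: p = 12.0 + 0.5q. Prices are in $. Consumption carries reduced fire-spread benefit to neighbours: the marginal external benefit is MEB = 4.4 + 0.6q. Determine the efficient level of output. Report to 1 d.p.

Social marginal benefit = demand + MEB = 228.7 - 2.7q.
Set SMB = MC: 228.7 - 2.7q = 12.0 + 0.5q → q* = 67.7188.

q* = 67.7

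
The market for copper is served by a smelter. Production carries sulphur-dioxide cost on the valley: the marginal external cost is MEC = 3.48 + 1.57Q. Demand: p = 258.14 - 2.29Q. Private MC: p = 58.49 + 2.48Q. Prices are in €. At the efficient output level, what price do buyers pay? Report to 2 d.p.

P = €187.28

Social marginal cost = private MC + MEC = 61.97 + 4.05Q.
Set SMC = demand: 61.97 + 4.05Q = 258.14 - 2.29Q → Q* = 30.9416.
Consumer price on the demand curve at Q*: 258.14 − 2.29×30.9416 = 187.2837.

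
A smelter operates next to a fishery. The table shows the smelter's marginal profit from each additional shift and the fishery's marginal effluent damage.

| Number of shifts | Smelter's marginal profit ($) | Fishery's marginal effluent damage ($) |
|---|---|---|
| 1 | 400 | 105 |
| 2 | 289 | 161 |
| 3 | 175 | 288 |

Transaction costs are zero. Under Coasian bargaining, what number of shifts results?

2

Bargaining reaches the level where marginal profit last exceeds marginal effluent damage.
That holds through level 2 (289 ≥ 161) but not at 3 (175 < 288).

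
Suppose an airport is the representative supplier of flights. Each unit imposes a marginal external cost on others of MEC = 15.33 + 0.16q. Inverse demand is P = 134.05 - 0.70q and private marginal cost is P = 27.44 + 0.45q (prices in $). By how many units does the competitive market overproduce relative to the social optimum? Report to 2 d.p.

Market equilibrium (private): 27.44 + 0.45q = 134.05 - 0.70q → q_m = 92.7043.
Social marginal cost = private MC + MEC = 42.77 + 0.61q.
Set SMC = demand: 42.77 + 0.61q = 134.05 - 0.70q → q* = 69.6794.
Gap = |92.7043 − 69.6794| = 23.0249.

23.02 units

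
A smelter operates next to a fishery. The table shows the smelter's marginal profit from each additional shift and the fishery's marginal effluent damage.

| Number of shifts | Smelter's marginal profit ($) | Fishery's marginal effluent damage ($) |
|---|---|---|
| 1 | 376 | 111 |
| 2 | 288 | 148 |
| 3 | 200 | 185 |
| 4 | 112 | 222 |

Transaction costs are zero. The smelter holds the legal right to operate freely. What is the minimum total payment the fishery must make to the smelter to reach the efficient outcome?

Left alone the smelter would choose level 4 (marginal profit stays positive).
Efficient level: k* = 3 (marginal profit ≥ marginal effluent damage through 3).
The fishery must at least cover the smelter's forgone profit from cutting 4→3: 112 = 112.

$112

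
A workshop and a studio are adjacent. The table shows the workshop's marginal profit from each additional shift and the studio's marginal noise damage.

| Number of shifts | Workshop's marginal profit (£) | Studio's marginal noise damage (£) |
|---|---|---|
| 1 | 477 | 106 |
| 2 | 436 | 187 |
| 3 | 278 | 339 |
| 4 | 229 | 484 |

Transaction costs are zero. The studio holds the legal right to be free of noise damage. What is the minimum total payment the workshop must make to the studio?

£293

Efficient level: marginal profit ≥ marginal noise damage through level 2, so k* = 2.
With the studio holding the right, the workshop must at least compensate total damage at k*: 106 + 187 = 293.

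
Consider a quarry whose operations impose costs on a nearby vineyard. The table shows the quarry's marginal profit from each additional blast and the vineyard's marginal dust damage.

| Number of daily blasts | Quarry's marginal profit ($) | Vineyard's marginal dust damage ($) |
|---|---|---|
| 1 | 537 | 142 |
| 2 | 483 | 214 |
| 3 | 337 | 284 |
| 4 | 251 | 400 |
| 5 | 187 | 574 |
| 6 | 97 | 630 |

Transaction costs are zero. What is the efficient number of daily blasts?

3

Bargaining reaches the level where marginal profit last exceeds marginal dust damage.
That holds through level 3 (337 ≥ 284) but not at 4 (251 < 400).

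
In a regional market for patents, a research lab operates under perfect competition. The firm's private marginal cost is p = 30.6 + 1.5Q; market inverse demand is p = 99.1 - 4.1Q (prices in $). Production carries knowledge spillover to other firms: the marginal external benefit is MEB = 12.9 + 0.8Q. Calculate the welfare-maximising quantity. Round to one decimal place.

Q* = 17.0

Social marginal cost = private MC − MEB = 17.7 + 0.7Q.
Set SMC = demand: 17.7 + 0.7Q = 99.1 - 4.1Q → Q* = 16.9583.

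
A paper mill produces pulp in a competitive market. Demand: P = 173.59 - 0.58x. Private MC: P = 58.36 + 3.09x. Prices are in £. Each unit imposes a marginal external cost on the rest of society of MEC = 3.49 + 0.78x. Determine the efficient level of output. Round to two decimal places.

Social marginal cost = private MC + MEC = 61.85 + 3.87x.
Set SMC = demand: 61.85 + 3.87x = 173.59 - 0.58x → x* = 25.1101.

x* = 25.11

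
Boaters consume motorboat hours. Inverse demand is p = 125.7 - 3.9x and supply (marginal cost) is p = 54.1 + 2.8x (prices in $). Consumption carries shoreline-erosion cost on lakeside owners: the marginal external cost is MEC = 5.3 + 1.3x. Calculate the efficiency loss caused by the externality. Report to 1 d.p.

DWL = $23.0

Market equilibrium (private): 54.1 + 2.8x = 125.7 - 3.9x → x_m = 10.6866.
Social marginal benefit = demand − MEC = 120.4 - 5.2x.
Set SMB = MC: 120.4 - 5.2x = 54.1 + 2.8x → x* = 8.2875.
The loss is the area between SMB and MC from x* to x_m; with linear curves that's a triangle of height MEC(x_m).
DWL = ½ × 2.3991 × 19.1925 = 23.0224.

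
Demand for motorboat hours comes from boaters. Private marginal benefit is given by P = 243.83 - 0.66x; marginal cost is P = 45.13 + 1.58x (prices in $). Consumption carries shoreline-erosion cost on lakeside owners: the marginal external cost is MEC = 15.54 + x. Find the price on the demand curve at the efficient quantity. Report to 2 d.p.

Social marginal benefit = demand − MEC = 228.29 - 1.66x.
Set SMB = MC: 228.29 - 1.66x = 45.13 + 1.58x → x* = 56.5309.
Consumer price on the demand curve at x*: 243.83 − 0.66×56.5309 = 206.5196.

P = $206.52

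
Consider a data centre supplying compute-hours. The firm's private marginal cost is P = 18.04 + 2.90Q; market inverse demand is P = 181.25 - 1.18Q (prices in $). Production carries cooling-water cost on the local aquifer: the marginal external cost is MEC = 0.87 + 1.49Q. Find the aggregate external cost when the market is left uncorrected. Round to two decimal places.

$1226.95

Market equilibrium (private): 18.04 + 2.90Q = 181.25 - 1.18Q → Q_m = 40.0025.
Total external cost = ∫₀^{Q_m} (0.87 + 1.49Q) dQ = 0.87×40.0025 + ½×1.49×40.0025² = 1226.9512.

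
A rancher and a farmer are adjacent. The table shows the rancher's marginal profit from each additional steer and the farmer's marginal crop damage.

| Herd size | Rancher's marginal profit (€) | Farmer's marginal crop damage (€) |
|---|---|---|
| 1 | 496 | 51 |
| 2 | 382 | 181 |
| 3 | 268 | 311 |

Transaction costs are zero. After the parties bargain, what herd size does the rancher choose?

2

Bargaining reaches the level where marginal profit last exceeds marginal crop damage.
That holds through level 2 (382 ≥ 181) but not at 3 (268 < 311).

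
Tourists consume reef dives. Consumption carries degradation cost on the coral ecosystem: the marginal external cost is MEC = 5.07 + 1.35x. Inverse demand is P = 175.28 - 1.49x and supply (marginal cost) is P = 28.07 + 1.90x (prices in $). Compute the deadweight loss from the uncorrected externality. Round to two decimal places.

Market equilibrium (private): 28.07 + 1.90x = 175.28 - 1.49x → x_m = 43.4248.
Social marginal benefit = demand − MEC = 170.21 - 2.84x.
Set SMB = MC: 170.21 - 2.84x = 28.07 + 1.90x → x* = 29.9873.
Between x* and x_m the wedge MC − SMB runs linearly from 0 to MEC(x_m), so the loss is a triangle.
DWL = ½ × 13.4375 × 63.6935 = 427.9407.

DWL = $427.94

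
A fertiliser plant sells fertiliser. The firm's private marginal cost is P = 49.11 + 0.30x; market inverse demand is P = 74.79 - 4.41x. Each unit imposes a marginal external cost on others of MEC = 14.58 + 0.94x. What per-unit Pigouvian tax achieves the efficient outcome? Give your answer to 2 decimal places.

tax = 16.43 per unit

Social marginal cost = private MC + MEC = 63.69 + 1.24x.
Set SMC = demand: 63.69 + 1.24x = 74.79 - 4.41x → x* = 1.9646.
The Pigouvian tax equals MEC at x*: 14.58 + 0.94×1.9646 = 16.4267.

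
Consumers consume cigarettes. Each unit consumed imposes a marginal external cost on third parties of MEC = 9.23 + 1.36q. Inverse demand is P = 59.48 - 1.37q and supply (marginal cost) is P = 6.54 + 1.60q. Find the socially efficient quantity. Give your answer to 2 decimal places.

Social marginal benefit = demand − MEC = 50.25 - 2.73q.
Set SMB = MC: 50.25 - 2.73q = 6.54 + 1.60q → q* = 10.0947.

q* = 10.09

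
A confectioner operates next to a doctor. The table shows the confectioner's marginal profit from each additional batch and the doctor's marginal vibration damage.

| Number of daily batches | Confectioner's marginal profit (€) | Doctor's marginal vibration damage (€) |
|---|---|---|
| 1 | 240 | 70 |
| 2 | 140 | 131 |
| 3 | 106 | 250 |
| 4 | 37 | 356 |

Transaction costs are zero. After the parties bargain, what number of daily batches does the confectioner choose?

2

Bargaining reaches the level where marginal profit last exceeds marginal vibration damage.
That holds through level 2 (140 ≥ 131) but not at 3 (106 < 250).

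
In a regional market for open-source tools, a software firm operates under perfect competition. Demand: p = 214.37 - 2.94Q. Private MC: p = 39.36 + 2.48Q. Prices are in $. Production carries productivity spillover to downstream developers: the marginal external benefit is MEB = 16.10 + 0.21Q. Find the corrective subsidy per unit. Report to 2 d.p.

subsidy = $23.80 per unit

Social marginal cost = private MC − MEB = 23.26 + 2.27Q.
Set SMC = demand: 23.26 + 2.27Q = 214.37 - 2.94Q → Q* = 36.6814.
The Pigouvian subsidy equals MEB at Q*: 16.10 + 0.21×36.6814 = 23.8031.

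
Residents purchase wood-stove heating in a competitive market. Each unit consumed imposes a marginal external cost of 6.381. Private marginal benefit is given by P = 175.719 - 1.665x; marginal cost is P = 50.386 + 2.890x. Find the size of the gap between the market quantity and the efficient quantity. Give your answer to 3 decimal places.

Market equilibrium (private): 50.386 + 2.890x = 175.719 - 1.665x → x_m = 27.5155.
Social marginal benefit = demand − MEC = 169.338 - 1.665x.
Set SMB = MC: 169.338 - 1.665x = 50.386 + 2.890x → x* = 26.1146.
Gap = |27.5155 − 26.1146| = 1.4009.

1.401 units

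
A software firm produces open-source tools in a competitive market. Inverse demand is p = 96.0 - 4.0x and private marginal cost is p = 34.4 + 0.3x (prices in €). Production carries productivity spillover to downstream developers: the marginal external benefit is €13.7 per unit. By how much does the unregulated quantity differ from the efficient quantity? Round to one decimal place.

Market equilibrium (private): 34.4 + 0.3x = 96.0 - 4.0x → x_m = 14.3256.
Social marginal cost = private MC − MEB = 20.7 + 0.3x.
Set SMC = demand: 20.7 + 0.3x = 96.0 - 4.0x → x* = 17.5116.
Gap = |14.3256 − 17.5116| = 3.1860.

3.2 units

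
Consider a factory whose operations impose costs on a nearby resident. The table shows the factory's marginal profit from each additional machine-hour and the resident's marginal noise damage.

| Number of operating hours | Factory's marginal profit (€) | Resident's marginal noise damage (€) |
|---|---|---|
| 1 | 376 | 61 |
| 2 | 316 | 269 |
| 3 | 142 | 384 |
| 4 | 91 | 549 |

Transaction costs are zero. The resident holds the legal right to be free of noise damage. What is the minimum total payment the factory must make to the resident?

€330

Efficient level: marginal profit ≥ marginal noise damage through level 2, so k* = 2.
With the resident holding the right, the factory must at least compensate total damage at k*: 61 + 269 = 330.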